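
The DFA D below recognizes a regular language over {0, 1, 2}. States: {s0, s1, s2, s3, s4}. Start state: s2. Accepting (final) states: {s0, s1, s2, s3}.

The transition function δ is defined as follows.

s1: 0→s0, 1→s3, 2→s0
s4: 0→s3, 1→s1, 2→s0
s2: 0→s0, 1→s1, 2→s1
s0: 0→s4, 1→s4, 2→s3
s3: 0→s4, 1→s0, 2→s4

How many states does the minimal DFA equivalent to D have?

5

All states are reachable from the start state.
P0 = {s0,s1,s2,s3} | {s4}.
Refine {s0,s1,s2,s3} on symbol 0: members go to different blocks, giving {s0,s3} and {s1,s2}.
Refine {s0,s3} on symbol 1: members go to different blocks, giving {s0} and {s3}.
On input 1, block {s1,s2} splits into {s1} and {s2}.
No further refinement is possible. Final partition (5 blocks): {s0} | {s4} | {s1} | {s3} | {s2}.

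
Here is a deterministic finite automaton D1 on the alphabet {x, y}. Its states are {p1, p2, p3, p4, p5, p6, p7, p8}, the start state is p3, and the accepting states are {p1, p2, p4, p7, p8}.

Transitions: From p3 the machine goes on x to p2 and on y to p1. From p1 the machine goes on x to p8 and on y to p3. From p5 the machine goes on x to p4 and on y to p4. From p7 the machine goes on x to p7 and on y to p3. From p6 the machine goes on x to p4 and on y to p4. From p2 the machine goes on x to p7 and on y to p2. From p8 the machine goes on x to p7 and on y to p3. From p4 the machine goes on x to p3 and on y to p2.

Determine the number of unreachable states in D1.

Starting at p3 and following transitions, the reachable set is {p1, p2, p3, p7, p8}. That leaves p4, p5, p6 unreachable — 3 in total.

3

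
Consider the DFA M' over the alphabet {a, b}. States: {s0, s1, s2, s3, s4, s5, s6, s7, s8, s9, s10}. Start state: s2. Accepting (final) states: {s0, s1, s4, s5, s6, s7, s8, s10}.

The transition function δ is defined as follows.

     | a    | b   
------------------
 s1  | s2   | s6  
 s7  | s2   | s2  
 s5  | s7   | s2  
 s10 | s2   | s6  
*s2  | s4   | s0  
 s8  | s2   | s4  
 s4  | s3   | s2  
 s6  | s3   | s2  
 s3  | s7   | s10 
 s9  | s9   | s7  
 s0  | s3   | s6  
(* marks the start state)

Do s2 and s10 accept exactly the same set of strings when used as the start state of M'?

States {s1,s5,s8,s9} cannot be reached from the start state, so discard them.
Initial partition by acceptance: {s0,s4,s6,s7,s10} | {s2,s3}.
On input b, block {s0,s4,s6,s7,s10} splits into {s4,s6,s7} and {s0,s10}.
The partition is now stable with 3 blocks: {s4,s6,s7} | {s2,s3} | {s0,s10}.
s2 and s10 end up in different blocks, so they are distinguishable. For instance, the string 'ε' is accepted from only s10.

No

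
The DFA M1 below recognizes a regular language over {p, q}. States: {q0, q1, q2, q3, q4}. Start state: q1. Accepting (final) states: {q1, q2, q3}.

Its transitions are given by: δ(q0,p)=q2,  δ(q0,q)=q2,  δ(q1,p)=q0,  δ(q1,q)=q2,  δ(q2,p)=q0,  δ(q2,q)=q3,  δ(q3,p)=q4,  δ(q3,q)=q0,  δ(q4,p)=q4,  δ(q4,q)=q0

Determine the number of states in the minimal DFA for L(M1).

5

Every state is reachable, so we keep all 5.
Start with accepting vs non-accepting: {q1,q2,q3} | {q0,q4}.
On input q, block {q1,q2,q3} splits into {q1,q2} and {q3}.
On input q, block {q1,q2} splits into {q1} and {q2}.
Split {q0,q4} by δ(·,p) → {q0} and {q4}.
No further refinement is possible. Final partition (5 blocks): {q1} | {q0} | {q3} | {q2} | {q4}.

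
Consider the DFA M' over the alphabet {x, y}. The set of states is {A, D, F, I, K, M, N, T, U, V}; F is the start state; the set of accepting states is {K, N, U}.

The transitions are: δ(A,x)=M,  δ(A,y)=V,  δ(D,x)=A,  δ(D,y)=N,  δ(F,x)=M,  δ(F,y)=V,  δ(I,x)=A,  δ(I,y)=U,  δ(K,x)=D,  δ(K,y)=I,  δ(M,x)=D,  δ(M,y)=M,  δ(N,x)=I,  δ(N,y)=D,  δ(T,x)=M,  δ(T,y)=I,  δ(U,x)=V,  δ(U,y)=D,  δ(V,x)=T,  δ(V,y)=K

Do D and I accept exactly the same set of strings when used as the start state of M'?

Every state is reachable, so we keep all 10.
Start with accepting vs non-accepting: {K,N,U} | {A,D,F,I,M,T,V}.
Split {A,D,F,I,M,T,V} by δ(·,y) → {A,F,M,T} and {D,I,V}.
Split {A,F,M,T} by δ(·,x) → {A,F,T} and {M}.
Stable partition: {K,N,U} | {A,F,T} | {D,I,V} | {M} — 4 equivalence classes.
D and I lie in the same block of the stable partition, so they are equivalent — no string distinguishes them.

Yes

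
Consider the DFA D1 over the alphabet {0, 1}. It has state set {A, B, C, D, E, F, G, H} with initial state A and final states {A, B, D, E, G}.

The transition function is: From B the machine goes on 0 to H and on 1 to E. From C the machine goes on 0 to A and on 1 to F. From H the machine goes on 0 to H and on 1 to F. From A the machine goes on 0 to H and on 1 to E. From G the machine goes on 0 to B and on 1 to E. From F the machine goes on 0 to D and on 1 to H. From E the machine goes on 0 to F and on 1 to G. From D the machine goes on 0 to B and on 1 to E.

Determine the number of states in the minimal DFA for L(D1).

5

Reachable states from the start: {A,B,D,E,F,G,H}. Unreachable: {C} — drop them.
Initial partition by acceptance: {A,B,D,E,G} | {F,H}.
Refine {A,B,D,E,G} on symbol 0: members go to different blocks, giving {A,B,E} and {D,G}.
Split {A,B,E} by δ(·,1) → {A,B} and {E}.
On input 0, block {F,H} splits into {F} and {H}.
No further refinement is possible. Final partition (5 blocks): {A,B} | {F} | {D,G} | {E} | {H}.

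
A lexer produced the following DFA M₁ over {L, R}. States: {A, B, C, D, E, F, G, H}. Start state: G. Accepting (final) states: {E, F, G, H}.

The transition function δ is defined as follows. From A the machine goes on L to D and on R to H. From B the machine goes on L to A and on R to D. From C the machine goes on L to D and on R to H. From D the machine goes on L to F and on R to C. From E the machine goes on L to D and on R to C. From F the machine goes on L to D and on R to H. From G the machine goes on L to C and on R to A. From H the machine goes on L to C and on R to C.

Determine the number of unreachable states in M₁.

Starting at G and following transitions, the reachable set is {A, C, D, F, G, H}. That leaves B, E unreachable — 2 in total.

2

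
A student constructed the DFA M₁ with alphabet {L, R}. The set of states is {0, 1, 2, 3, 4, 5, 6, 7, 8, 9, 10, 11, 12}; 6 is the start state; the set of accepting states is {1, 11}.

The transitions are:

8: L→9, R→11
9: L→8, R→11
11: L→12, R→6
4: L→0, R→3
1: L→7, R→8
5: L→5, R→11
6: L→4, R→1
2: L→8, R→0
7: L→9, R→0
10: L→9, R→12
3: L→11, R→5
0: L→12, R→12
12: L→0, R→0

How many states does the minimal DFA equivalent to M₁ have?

8

Reachable states from the start: {0,1,3,4,5,6,7,8,9,11,12}. Unreachable: {2,10} — drop them.
Start with accepting vs non-accepting: {1,11} | {0,3,4,5,6,7,8,9,12}.
Split {0,3,4,5,6,7,8,9,12} by δ(·,L) → {0,4,5,6,7,8,9,12} and {3}.
On input R, block {0,4,5,6,7,8,9,12} splits into {5,6,8,9} and {0,7,12} and {4}.
Refine {5,6,8,9} on symbol L: members go to different blocks, giving {5,8,9} and {6}.
Refine {1,11} on symbol R: members go to different blocks, giving {1} and {11}.
On input L, block {0,7,12} splits into {0,12} and {7}.
The partition is now stable with 8 blocks: {1} | {5,8,9} | {3} | {0,12} | {4} | {6} | {11} | {7}.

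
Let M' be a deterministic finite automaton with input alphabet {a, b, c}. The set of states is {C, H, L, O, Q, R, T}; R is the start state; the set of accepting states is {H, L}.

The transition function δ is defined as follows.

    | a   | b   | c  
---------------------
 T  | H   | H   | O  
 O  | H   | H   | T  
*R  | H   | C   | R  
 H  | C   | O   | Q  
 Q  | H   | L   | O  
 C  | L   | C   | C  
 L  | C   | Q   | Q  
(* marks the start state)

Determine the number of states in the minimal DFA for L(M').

3

Start with accepting vs non-accepting: {H,L} | {C,O,Q,R,T}.
Split {C,O,Q,R,T} by δ(·,b) → {O,Q,T} and {C,R}.
Stable partition: {H,L} | {O,Q,T} | {C,R} — 3 equivalence classes.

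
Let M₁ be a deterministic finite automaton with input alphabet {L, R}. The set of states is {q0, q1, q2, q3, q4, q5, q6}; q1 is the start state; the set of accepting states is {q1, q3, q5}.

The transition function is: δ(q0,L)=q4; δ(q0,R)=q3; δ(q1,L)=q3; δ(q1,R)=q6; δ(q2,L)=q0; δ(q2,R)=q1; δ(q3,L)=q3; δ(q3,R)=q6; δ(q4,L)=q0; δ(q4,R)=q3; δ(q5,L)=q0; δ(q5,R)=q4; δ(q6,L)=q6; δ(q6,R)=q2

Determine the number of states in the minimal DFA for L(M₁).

3

States {q5} cannot be reached from the start state, so discard them.
Initial partition by acceptance: {q1,q3} | {q0,q2,q4,q6}.
On input R, block {q0,q2,q4,q6} splits into {q0,q2,q4} and {q6}.
No further refinement is possible. Final partition (3 blocks): {q1,q3} | {q0,q2,q4} | {q6}.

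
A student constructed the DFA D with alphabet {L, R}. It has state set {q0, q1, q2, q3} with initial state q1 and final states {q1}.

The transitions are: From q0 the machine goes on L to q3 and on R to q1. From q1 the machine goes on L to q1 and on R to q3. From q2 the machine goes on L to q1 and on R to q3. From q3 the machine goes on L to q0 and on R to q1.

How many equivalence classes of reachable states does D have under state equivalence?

2

First remove the unreachable states {q2}; 3 states remain.
Initial partition by acceptance: {q1} | {q0,q3}.
The partition is now stable with 2 blocks: {q1} | {q0,q3}.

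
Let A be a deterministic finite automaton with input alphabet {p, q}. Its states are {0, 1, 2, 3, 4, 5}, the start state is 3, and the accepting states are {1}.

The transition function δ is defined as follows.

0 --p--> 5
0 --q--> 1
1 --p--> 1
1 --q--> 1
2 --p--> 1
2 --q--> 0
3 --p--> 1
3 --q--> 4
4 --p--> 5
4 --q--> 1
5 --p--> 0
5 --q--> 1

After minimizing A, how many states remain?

3

Reachable states from the start: {0,1,3,4,5}. Unreachable: {2} — drop them.
Start with accepting vs non-accepting: {1} | {0,3,4,5}.
Split {0,3,4,5} by δ(·,p) → {0,4,5} and {3}.
No further refinement is possible. Final partition (3 blocks): {1} | {0,4,5} | {3}.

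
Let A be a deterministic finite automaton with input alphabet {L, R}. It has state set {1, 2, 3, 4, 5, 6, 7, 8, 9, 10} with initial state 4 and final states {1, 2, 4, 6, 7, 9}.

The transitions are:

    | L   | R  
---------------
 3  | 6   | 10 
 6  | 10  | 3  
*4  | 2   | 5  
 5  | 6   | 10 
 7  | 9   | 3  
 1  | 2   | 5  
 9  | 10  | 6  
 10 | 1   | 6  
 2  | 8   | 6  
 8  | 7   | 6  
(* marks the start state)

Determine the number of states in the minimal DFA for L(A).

5

Initial partition by acceptance: {1,2,4,6,7,9} | {3,5,8,10}.
Refine {1,2,4,6,7,9} on symbol L: members go to different blocks, giving {1,4,7} and {2,6,9}.
Split {3,5,8,10} by δ(·,L) → {3,5} and {8,10}.
Refine {2,6,9} on symbol R: members go to different blocks, giving {2,9} and {6}.
Stable partition: {1,4,7} | {3,5} | {2,9} | {8,10} | {6} — 5 equivalence classes.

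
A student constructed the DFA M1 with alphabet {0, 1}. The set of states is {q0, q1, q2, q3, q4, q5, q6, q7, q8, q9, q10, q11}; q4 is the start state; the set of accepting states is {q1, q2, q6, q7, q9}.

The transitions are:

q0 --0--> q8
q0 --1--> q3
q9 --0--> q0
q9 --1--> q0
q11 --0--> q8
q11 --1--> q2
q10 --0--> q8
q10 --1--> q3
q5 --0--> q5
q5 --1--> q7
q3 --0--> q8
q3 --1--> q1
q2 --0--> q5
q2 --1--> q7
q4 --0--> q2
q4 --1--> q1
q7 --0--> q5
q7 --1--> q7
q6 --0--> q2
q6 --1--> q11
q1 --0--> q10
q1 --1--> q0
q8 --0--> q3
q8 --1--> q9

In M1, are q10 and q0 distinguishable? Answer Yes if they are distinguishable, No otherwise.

No

First remove the unreachable states {q6,q11}; 10 states remain.
Initial partition by acceptance: {q1,q2,q7,q9} | {q0,q3,q4,q5,q8,q10}.
Split {q1,q2,q7,q9} by δ(·,1) → {q1,q9} and {q2,q7}.
On input 0, block {q0,q3,q4,q5,q8,q10} splits into {q0,q3,q5,q8,q10} and {q4}.
On input 1, block {q0,q3,q5,q8,q10} splits into {q0,q10} and {q3,q8} and {q5}.
No further refinement is possible. Final partition (6 blocks): {q1,q9} | {q0,q10} | {q2,q7} | {q4} | {q3,q8} | {q5}.
q10 and q0 lie in the same block of the stable partition, so they are equivalent — no string distinguishes them.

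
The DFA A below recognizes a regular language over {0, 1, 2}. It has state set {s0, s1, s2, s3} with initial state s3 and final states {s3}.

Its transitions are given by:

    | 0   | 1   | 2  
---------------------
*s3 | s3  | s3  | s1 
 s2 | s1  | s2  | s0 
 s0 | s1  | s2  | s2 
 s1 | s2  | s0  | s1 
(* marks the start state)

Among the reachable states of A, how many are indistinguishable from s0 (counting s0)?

3

All states are reachable from the start state.
Start with accepting vs non-accepting: {s3} | {s0,s1,s2}.
Stable partition: {s3} | {s0,s1,s2} — 2 equivalence classes.
The equivalence class containing s0 is {s0,s1,s2}, of size 3.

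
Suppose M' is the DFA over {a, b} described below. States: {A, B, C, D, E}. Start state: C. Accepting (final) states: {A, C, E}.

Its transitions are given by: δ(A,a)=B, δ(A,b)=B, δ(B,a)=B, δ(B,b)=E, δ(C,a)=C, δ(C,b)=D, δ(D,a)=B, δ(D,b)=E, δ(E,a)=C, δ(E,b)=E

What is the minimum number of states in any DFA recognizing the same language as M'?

First remove the unreachable states {A}; 4 states remain.
P0 = {C,E} | {B,D}.
Split {C,E} by δ(·,b) → {C} and {E}.
Stable partition: {C} | {B,D} | {E} — 3 equivalence classes.

3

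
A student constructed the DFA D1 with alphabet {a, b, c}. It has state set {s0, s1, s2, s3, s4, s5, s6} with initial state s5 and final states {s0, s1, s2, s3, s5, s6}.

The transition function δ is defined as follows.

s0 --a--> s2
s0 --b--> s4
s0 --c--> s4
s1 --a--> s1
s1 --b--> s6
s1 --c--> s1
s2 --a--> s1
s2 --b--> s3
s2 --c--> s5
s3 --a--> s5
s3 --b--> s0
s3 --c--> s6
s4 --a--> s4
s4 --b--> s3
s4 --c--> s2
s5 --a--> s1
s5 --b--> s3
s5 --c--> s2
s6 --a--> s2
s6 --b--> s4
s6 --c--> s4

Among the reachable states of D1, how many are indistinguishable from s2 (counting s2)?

P0 = {s0,s1,s2,s3,s5,s6} | {s4}.
On input b, block {s0,s1,s2,s3,s5,s6} splits into {s1,s2,s3,s5} and {s0,s6}.
Split {s1,s2,s3,s5} by δ(·,b) → {s1,s3} and {s2,s5}.
On input a, block {s1,s3} splits into {s1} and {s3}.
No further refinement is possible. Final partition (5 blocks): {s1} | {s4} | {s0,s6} | {s2,s5} | {s3}.
State s2 belongs to the block {s2,s5}, which has 2 states.

2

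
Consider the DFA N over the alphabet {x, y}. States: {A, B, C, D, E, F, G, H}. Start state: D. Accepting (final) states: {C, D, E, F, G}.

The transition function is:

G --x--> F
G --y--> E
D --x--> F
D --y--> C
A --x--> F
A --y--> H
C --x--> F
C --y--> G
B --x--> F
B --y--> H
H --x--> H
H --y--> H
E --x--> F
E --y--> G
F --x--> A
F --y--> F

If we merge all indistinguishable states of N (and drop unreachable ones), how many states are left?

4

First remove the unreachable states {B}; 7 states remain.
P0 = {C,D,E,F,G} | {A,H}.
Split {C,D,E,F,G} by δ(·,x) → {C,D,E,G} and {F}.
On input x, block {A,H} splits into {A} and {H}.
The partition is now stable with 4 blocks: {C,D,E,G} | {A} | {F} | {H}.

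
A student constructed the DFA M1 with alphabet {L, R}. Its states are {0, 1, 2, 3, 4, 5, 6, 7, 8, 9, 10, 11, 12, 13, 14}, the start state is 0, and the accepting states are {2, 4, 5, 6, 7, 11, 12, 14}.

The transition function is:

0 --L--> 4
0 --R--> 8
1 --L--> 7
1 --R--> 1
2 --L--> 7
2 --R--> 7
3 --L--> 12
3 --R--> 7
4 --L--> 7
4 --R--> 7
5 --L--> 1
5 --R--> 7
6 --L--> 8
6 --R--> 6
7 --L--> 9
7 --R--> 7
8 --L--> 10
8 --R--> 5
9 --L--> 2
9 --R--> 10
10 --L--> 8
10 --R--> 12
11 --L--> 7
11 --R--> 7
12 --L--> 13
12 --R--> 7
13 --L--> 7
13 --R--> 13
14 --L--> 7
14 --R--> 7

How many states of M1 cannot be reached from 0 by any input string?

4

Starting at 0 and following transitions, the reachable set is {0, 1, 2, 4, 5, 7, 8, 9, 10, 12, 13}. That leaves 3, 6, 11, 14 unreachable — 4 in total.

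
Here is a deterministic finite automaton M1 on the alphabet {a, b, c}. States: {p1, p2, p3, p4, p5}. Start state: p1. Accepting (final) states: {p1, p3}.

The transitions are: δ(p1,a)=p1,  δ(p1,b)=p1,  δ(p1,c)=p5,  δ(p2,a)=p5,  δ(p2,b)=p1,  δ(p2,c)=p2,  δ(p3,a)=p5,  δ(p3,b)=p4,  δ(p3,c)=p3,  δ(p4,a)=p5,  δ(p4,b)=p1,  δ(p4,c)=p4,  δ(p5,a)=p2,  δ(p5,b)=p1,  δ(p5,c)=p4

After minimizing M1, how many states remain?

States {p3} cannot be reached from the start state, so discard them.
Start with accepting vs non-accepting: {p1} | {p2,p4,p5}.
Stable partition: {p1} | {p2,p4,p5} — 2 equivalence classes.

2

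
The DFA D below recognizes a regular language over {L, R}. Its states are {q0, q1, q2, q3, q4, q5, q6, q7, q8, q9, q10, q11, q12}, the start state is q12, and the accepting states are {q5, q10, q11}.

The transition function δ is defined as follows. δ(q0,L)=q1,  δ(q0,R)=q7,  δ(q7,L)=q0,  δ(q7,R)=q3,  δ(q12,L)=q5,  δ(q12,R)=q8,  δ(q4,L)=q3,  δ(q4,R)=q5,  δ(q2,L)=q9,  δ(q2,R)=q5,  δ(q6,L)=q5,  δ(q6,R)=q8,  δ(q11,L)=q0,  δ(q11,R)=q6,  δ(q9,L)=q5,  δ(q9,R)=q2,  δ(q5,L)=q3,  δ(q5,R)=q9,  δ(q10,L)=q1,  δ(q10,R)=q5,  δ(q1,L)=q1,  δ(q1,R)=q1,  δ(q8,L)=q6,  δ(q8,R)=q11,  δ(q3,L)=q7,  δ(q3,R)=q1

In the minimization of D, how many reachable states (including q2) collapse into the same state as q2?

States {q4,q10} cannot be reached from the start state, so discard them.
P0 = {q5,q11} | {q0,q1,q2,q3,q6,q7,q8,q9,q12}.
On input L, block {q0,q1,q2,q3,q6,q7,q8,q9,q12} splits into {q0,q1,q2,q3,q7,q8} and {q6,q9,q12}.
Split {q0,q1,q2,q3,q7,q8} by δ(·,L) → {q0,q1,q3,q7} and {q2,q8}.
No further refinement is possible. Final partition (4 blocks): {q5,q11} | {q0,q1,q3,q7} | {q6,q9,q12} | {q2,q8}.
The equivalence class containing q2 is {q2,q8}, of size 2.

2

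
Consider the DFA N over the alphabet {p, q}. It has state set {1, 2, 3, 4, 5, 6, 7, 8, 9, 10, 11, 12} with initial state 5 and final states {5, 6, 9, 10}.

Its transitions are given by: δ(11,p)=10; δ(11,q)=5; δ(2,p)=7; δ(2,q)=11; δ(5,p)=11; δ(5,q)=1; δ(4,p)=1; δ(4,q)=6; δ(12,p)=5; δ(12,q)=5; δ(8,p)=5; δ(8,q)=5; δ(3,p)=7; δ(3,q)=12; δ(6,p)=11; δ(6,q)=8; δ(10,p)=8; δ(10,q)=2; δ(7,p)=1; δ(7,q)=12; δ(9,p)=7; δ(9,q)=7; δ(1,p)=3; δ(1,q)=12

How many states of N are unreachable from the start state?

BFS from 5 reaches {1, 2, 3, 5, 7, 8, 10, 11, 12}; the 3 state(s) 4, 6, 9 are never visited.

3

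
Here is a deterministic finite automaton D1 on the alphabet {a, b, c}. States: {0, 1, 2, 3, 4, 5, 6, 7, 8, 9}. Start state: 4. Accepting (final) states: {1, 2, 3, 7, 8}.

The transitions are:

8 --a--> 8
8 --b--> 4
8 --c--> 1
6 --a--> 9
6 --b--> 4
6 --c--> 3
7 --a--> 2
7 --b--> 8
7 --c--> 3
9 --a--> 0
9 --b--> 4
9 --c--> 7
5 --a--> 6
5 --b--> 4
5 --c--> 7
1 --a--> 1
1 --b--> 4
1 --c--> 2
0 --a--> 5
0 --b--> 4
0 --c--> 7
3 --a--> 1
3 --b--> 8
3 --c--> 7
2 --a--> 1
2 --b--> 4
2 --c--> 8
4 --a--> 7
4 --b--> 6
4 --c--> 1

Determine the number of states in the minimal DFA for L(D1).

Every state is reachable, so we keep all 10.
Initial partition by acceptance: {1,2,3,7,8} | {0,4,5,6,9}.
On input b, block {1,2,3,7,8} splits into {1,2,8} and {3,7}.
Refine {0,4,5,6,9} on symbol a: members go to different blocks, giving {0,5,6,9} and {4}.
The partition is now stable with 4 blocks: {1,2,8} | {0,5,6,9} | {3,7} | {4}.

4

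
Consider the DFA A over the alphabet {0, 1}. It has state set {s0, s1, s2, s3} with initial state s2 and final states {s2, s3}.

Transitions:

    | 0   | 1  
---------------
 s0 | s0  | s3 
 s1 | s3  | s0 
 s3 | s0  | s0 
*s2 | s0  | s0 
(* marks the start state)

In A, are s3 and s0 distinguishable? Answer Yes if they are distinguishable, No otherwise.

States {s1} cannot be reached from the start state, so discard them.
Initial partition by acceptance: {s2,s3} | {s0}.
No further refinement is possible. Final partition (2 blocks): {s2,s3} | {s0}.
s3 and s0 end up in different blocks, so they are distinguishable. For instance, the string 'ε' is accepted from only s3.

Yes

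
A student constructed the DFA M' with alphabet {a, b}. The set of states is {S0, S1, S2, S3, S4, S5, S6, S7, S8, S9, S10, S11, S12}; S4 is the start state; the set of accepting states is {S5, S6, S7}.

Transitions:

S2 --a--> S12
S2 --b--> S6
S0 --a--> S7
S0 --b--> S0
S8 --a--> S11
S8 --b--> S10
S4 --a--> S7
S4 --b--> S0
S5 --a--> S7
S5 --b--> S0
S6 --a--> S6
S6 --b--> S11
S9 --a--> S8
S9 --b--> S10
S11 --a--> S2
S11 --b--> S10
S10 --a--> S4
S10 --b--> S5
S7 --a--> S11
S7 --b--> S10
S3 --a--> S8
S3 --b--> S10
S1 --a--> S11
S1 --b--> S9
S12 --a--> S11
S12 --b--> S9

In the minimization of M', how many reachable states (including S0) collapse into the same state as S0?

2

Reachable states from the start: {S0,S2,S4,S5,S6,S7,S8,S9,S10,S11,S12}. Unreachable: {S1,S3} — drop them.
Start with accepting vs non-accepting: {S5,S6,S7} | {S0,S2,S4,S8,S9,S10,S11,S12}.
On input a, block {S5,S6,S7} splits into {S5,S6} and {S7}.
Split {S5,S6} by δ(·,a) → {S5} and {S6}.
On input a, block {S0,S2,S4,S8,S9,S10,S11,S12} splits into {S2,S8,S9,S10,S11,S12} and {S0,S4}.
Split {S2,S8,S9,S10,S11,S12} by δ(·,a) → {S2,S8,S9,S11,S12} and {S10}.
On input b, block {S2,S8,S9,S11,S12} splits into {S8,S9,S11} and {S2} and {S12}.
Refine {S8,S9,S11} on symbol a: members go to different blocks, giving {S8,S9} and {S11}.
On input a, block {S8,S9} splits into {S8} and {S9}.
No further refinement is possible. Final partition (10 blocks): {S5} | {S8} | {S7} | {S6} | {S0,S4} | {S10} | {S2} | {S12} | {S11} | {S9}.
The equivalence class containing S0 is {S0,S4}, of size 2.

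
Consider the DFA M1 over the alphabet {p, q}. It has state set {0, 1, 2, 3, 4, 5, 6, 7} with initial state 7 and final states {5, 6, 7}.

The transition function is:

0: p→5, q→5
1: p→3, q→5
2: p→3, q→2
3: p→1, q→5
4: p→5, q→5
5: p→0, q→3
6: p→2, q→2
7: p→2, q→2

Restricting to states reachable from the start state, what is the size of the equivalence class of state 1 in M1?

2

Reachable states from the start: {0,1,2,3,5,7}. Unreachable: {4,6} — drop them.
P0 = {5,7} | {0,1,2,3}.
Split {0,1,2,3} by δ(·,p) → {1,2,3} and {0}.
On input p, block {5,7} splits into {5} and {7}.
Split {1,2,3} by δ(·,q) → {1,3} and {2}.
The partition is now stable with 5 blocks: {5} | {1,3} | {0} | {7} | {2}.
State 1 belongs to the block {1,3}, which has 2 states.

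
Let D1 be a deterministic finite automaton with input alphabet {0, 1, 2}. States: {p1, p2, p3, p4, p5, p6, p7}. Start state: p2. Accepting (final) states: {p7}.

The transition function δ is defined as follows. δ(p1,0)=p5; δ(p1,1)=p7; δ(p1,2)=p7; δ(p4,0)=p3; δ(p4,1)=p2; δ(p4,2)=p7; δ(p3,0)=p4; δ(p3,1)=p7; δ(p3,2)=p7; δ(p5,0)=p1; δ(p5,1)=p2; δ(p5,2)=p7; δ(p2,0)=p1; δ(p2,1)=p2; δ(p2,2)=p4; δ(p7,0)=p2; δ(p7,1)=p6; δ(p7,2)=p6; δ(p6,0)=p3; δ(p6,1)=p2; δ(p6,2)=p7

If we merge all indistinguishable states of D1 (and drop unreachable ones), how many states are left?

Initial partition by acceptance: {p7} | {p1,p2,p3,p4,p5,p6}.
Refine {p1,p2,p3,p4,p5,p6} on symbol 1: members go to different blocks, giving {p2,p4,p5,p6} and {p1,p3}.
Split {p2,p4,p5,p6} by δ(·,2) → {p4,p5,p6} and {p2}.
No further refinement is possible. Final partition (4 blocks): {p7} | {p4,p5,p6} | {p1,p3} | {p2}.

4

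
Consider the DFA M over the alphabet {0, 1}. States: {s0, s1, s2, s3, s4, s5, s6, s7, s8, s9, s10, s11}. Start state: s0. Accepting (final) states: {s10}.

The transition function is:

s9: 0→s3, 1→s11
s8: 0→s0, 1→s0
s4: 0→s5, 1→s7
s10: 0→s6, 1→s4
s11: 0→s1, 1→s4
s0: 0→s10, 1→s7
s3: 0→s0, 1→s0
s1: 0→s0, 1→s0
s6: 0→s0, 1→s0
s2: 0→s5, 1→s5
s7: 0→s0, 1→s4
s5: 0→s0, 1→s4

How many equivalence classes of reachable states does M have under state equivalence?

5

Reachable states from the start: {s0,s4,s5,s6,s7,s10}. Unreachable: {s1,s2,s3,s8,s9,s11} — drop them.
P0 = {s10} | {s0,s4,s5,s6,s7}.
Refine {s0,s4,s5,s6,s7} on symbol 0: members go to different blocks, giving {s4,s5,s6,s7} and {s0}.
Split {s4,s5,s6,s7} by δ(·,0) → {s5,s6,s7} and {s4}.
On input 1, block {s5,s6,s7} splits into {s5,s7} and {s6}.
No further refinement is possible. Final partition (5 blocks): {s10} | {s5,s7} | {s0} | {s4} | {s6}.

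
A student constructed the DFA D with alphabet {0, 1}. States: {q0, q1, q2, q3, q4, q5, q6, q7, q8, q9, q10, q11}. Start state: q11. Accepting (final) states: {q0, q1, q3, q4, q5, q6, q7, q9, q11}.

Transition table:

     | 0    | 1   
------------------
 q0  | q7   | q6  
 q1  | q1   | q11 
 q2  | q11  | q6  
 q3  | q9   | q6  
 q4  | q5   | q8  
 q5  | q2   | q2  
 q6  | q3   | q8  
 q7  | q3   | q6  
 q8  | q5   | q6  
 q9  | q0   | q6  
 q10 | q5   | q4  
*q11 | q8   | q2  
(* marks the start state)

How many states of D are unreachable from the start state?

Starting at q11 and following transitions, the reachable set is {q0, q2, q3, q5, q6, q7, q8, q9, q11}. That leaves q1, q4, q10 unreachable — 3 in total.

3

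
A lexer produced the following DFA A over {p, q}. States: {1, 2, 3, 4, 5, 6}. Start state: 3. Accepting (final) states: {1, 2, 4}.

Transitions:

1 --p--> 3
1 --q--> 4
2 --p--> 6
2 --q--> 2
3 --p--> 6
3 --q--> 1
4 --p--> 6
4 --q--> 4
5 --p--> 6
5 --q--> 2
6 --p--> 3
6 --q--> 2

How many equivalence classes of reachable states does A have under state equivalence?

2

First remove the unreachable states {5}; 5 states remain.
P0 = {1,2,4} | {3,6}.
Stable partition: {1,2,4} | {3,6} — 2 equivalence classes.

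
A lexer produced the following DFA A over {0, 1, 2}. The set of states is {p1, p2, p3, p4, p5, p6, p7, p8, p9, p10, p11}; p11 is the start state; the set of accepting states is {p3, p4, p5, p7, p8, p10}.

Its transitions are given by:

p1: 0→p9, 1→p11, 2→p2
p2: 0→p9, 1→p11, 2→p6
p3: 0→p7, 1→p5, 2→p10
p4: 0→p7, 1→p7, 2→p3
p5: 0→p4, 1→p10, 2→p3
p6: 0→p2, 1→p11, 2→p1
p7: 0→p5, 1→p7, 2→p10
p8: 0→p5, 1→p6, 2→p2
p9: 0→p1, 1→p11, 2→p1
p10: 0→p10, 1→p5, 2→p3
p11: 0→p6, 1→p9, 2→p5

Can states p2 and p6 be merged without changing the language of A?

Reachable states from the start: {p1,p2,p3,p4,p5,p6,p7,p9,p10,p11}. Unreachable: {p8} — drop them.
Start with accepting vs non-accepting: {p3,p4,p5,p7,p10} | {p1,p2,p6,p9,p11}.
Refine {p1,p2,p6,p9,p11} on symbol 2: members go to different blocks, giving {p1,p2,p6,p9} and {p11}.
The partition is now stable with 3 blocks: {p3,p4,p5,p7,p10} | {p1,p2,p6,p9} | {p11}.
p2 and p6 lie in the same block of the stable partition, so they are equivalent — no string distinguishes them.

Yes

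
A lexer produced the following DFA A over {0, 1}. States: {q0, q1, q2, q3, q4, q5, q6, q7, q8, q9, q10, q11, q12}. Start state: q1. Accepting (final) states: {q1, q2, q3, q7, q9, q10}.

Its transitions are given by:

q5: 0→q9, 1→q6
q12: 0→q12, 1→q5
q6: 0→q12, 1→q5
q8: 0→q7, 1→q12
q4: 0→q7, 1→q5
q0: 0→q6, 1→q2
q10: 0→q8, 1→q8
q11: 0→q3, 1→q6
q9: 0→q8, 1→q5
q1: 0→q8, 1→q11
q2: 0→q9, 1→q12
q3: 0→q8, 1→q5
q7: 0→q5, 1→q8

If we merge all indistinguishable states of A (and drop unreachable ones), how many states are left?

First remove the unreachable states {q0,q2,q4,q10}; 9 states remain.
P0 = {q1,q3,q7,q9} | {q5,q6,q8,q11,q12}.
Split {q5,q6,q8,q11,q12} by δ(·,0) → {q5,q8,q11} and {q6,q12}.
Stable partition: {q1,q3,q7,q9} | {q5,q8,q11} | {q6,q12} — 3 equivalence classes.

3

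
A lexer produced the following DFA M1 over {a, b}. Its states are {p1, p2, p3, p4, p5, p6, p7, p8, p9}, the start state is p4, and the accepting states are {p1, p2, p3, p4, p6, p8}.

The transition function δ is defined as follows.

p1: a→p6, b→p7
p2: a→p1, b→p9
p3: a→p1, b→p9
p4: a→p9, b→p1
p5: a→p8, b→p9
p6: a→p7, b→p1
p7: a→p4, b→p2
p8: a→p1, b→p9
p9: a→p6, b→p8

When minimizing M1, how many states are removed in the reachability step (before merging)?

BFS from p4 reaches {p1, p2, p4, p6, p7, p8, p9}; the 2 state(s) p3, p5 are never visited.

2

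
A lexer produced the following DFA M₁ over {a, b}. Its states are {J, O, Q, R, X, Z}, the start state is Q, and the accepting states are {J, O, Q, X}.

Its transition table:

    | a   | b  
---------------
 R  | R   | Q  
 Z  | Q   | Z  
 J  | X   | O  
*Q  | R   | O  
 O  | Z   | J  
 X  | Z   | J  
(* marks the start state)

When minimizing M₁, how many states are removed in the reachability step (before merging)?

0

Every one of the 6 states is reachable from Q.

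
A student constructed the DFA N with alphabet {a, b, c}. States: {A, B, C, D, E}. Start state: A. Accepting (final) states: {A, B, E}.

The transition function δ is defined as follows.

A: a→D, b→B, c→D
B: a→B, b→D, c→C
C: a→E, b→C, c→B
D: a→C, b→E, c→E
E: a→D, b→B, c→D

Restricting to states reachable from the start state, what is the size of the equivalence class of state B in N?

1

Every state is reachable, so we keep all 5.
Initial partition by acceptance: {A,B,E} | {C,D}.
Split {A,B,E} by δ(·,a) → {A,E} and {B}.
Split {C,D} by δ(·,a) → {C} and {D}.
Stable partition: {A,E} | {C} | {B} | {D} — 4 equivalence classes.
The equivalence class containing B is {B}, of size 1.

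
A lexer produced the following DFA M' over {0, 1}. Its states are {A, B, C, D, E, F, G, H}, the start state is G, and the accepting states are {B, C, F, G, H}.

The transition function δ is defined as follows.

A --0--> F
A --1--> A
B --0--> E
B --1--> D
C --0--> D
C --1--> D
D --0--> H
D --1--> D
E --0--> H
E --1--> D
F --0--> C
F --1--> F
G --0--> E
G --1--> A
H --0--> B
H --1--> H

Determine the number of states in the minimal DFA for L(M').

Every state is reachable, so we keep all 8.
Initial partition by acceptance: {B,C,F,G,H} | {A,D,E}.
Split {B,C,F,G,H} by δ(·,0) → {B,C,G} and {F,H}.
Stable partition: {B,C,G} | {A,D,E} | {F,H} — 3 equivalence classes.

3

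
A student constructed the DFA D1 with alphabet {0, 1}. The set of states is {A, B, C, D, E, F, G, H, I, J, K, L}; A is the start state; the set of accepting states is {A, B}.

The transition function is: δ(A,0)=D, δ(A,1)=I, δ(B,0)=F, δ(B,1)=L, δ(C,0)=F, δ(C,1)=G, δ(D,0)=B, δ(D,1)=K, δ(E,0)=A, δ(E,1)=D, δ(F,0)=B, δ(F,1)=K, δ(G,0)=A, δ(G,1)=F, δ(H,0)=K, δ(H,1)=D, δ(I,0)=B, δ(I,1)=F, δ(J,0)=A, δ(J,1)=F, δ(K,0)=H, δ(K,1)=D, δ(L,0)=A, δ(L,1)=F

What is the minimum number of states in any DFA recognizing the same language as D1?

4

States {C,E,G,J} cannot be reached from the start state, so discard them.
Start with accepting vs non-accepting: {A,B} | {D,F,H,I,K,L}.
Split {D,F,H,I,K,L} by δ(·,0) → {D,F,I,L} and {H,K}.
On input 1, block {D,F,I,L} splits into {D,F} and {I,L}.
The partition is now stable with 4 blocks: {A,B} | {D,F} | {H,K} | {I,L}.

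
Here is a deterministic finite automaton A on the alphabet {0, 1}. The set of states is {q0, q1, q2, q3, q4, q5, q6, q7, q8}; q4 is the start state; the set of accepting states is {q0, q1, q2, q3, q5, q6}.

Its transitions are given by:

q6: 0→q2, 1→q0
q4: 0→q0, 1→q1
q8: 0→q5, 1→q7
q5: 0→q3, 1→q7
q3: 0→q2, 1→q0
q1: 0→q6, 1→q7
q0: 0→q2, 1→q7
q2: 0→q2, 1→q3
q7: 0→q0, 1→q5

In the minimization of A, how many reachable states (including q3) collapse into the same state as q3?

2

Reachable states from the start: {q0,q1,q2,q3,q4,q5,q6,q7}. Unreachable: {q8} — drop them.
Initial partition by acceptance: {q0,q1,q2,q3,q5,q6} | {q4,q7}.
Split {q0,q1,q2,q3,q5,q6} by δ(·,1) → {q0,q1,q5} and {q2,q3,q6}.
Split {q2,q3,q6} by δ(·,1) → {q3,q6} and {q2}.
On input 0, block {q0,q1,q5} splits into {q1,q5} and {q0}.
Stable partition: {q1,q5} | {q4,q7} | {q3,q6} | {q2} | {q0} — 5 equivalence classes.
The equivalence class containing q3 is {q3,q6}, of size 2.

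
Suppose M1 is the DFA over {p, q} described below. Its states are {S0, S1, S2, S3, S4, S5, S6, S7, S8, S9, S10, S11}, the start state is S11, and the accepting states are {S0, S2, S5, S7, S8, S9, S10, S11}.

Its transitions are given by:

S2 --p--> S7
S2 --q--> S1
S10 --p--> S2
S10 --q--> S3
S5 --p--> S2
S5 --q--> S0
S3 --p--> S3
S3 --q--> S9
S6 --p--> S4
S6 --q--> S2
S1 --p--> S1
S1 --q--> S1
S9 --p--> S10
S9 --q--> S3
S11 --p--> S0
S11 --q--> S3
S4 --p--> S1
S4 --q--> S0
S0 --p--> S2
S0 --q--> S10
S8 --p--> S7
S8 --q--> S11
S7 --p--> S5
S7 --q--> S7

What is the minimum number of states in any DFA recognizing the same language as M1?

9

First remove the unreachable states {S4,S6,S8}; 9 states remain.
P0 = {S0,S2,S5,S7,S9,S10,S11} | {S1,S3}.
Split {S0,S2,S5,S7,S9,S10,S11} by δ(·,q) → {S2,S9,S10,S11} and {S0,S5,S7}.
Refine {S2,S9,S10,S11} on symbol p: members go to different blocks, giving {S2,S11} and {S9,S10}.
On input q, block {S1,S3} splits into {S1} and {S3}.
Split {S2,S11} by δ(·,q) → {S2} and {S11}.
Refine {S0,S5,S7} on symbol p: members go to different blocks, giving {S0,S5} and {S7}.
On input q, block {S0,S5} splits into {S0} and {S5}.
On input p, block {S9,S10} splits into {S9} and {S10}.
No further refinement is possible. Final partition (9 blocks): {S2} | {S1} | {S0} | {S9} | {S3} | {S11} | {S7} | {S5} | {S10}.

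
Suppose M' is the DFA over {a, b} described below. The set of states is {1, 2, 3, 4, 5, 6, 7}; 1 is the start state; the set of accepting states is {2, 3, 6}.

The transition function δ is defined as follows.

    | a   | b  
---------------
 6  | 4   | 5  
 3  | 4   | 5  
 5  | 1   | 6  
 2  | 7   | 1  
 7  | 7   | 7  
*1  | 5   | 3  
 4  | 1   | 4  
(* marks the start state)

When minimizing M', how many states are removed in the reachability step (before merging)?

Starting at 1 and following transitions, the reachable set is {1, 3, 4, 5, 6}. That leaves 2, 7 unreachable — 2 in total.

2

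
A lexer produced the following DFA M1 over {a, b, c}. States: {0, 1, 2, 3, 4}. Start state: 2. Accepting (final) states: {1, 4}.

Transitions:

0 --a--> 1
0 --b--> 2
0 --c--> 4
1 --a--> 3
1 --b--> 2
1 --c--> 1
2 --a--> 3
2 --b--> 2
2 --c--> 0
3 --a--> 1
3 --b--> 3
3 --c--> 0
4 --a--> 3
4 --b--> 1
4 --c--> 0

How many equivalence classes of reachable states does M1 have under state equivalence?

Every state is reachable, so we keep all 5.
P0 = {1,4} | {0,2,3}.
Split {1,4} by δ(·,b) → {1} and {4}.
Split {0,2,3} by δ(·,a) → {0,3} and {2}.
Split {0,3} by δ(·,b) → {0} and {3}.
The partition is now stable with 5 blocks: {1} | {0} | {4} | {2} | {3}.

5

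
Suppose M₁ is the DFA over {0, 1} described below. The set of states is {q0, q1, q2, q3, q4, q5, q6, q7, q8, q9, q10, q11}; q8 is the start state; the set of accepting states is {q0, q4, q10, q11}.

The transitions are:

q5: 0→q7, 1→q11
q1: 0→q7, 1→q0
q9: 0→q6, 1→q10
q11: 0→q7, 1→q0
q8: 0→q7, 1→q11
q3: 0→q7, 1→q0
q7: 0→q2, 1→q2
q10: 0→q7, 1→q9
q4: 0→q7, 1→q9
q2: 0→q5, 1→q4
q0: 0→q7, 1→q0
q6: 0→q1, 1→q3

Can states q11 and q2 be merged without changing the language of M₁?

No

Initial partition by acceptance: {q0,q4,q10,q11} | {q1,q2,q3,q5,q6,q7,q8,q9}.
Refine {q0,q4,q10,q11} on symbol 1: members go to different blocks, giving {q0,q11} and {q4,q10}.
Split {q1,q2,q3,q5,q6,q7,q8,q9} by δ(·,1) → {q1,q3,q5,q8} and {q2,q9} and {q6,q7}.
Refine {q2,q9} on symbol 0: members go to different blocks, giving {q2} and {q9}.
Refine {q6,q7} on symbol 0: members go to different blocks, giving {q6} and {q7}.
The partition is now stable with 7 blocks: {q0,q11} | {q1,q3,q5,q8} | {q4,q10} | {q2} | {q6} | {q9} | {q7}.
q11 and q2 end up in different blocks, so they are distinguishable. For instance, the string 'ε' is accepted from only q11.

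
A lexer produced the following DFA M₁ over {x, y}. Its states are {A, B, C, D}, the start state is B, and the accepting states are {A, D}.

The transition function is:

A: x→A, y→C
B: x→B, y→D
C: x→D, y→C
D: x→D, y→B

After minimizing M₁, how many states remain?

Reachable states from the start: {B,D}. Unreachable: {A,C} — drop them.
Initial partition by acceptance: {D} | {B}.
Stable partition: {D} | {B} — 2 equivalence classes.

2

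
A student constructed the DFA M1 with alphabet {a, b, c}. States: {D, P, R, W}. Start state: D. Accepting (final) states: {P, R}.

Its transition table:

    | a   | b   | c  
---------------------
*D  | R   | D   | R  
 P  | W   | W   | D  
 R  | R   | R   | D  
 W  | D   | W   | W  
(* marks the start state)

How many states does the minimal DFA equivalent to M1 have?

2

First remove the unreachable states {P,W}; 2 states remain.
Initial partition by acceptance: {R} | {D}.
Stable partition: {R} | {D} — 2 equivalence classes.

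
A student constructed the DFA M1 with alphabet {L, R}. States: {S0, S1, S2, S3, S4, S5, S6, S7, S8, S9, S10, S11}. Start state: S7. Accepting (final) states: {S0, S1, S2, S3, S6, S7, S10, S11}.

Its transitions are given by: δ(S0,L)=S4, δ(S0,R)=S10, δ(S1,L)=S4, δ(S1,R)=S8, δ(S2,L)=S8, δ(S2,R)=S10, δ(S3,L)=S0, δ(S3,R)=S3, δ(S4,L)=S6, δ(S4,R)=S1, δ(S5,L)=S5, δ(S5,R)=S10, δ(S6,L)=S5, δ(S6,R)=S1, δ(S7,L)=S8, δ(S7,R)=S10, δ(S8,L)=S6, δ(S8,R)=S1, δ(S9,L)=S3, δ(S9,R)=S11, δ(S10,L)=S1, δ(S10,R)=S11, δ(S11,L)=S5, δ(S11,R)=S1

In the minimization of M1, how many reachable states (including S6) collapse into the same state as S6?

Reachable states from the start: {S1,S4,S5,S6,S7,S8,S10,S11}. Unreachable: {S0,S2,S3,S9} — drop them.
Start with accepting vs non-accepting: {S1,S6,S7,S10,S11} | {S4,S5,S8}.
Refine {S1,S6,S7,S10,S11} on symbol L: members go to different blocks, giving {S1,S6,S7,S11} and {S10}.
On input R, block {S1,S6,S7,S11} splits into {S6,S11} and {S1} and {S7}.
Refine {S4,S5,S8} on symbol L: members go to different blocks, giving {S4,S8} and {S5}.
Stable partition: {S6,S11} | {S4,S8} | {S10} | {S1} | {S7} | {S5} — 6 equivalence classes.
The equivalence class containing S6 is {S6,S11}, of size 2.

2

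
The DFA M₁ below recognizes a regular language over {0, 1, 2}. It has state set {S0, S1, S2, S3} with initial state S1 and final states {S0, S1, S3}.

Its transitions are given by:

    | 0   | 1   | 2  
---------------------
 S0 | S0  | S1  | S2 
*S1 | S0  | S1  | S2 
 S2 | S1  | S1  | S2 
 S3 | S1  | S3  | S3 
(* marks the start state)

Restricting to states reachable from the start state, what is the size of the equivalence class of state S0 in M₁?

First remove the unreachable states {S3}; 3 states remain.
P0 = {S0,S1} | {S2}.
No further refinement is possible. Final partition (2 blocks): {S0,S1} | {S2}.
The equivalence class containing S0 is {S0,S1}, of size 2.

2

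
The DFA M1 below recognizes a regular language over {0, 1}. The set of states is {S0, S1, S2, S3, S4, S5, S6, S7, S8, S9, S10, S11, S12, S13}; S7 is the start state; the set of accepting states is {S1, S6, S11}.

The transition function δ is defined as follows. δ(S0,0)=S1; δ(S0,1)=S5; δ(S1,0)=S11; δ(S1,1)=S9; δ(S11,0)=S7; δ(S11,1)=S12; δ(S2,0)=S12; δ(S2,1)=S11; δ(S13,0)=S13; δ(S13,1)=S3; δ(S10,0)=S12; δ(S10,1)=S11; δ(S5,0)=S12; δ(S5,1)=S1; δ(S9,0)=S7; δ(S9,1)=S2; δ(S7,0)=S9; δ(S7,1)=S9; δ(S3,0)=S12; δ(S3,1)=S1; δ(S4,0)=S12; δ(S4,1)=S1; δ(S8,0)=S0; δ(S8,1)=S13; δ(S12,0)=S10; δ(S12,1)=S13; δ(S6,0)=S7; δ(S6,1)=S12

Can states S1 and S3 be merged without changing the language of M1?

States {S0,S4,S5,S6,S8} cannot be reached from the start state, so discard them.
P0 = {S1,S11} | {S2,S3,S7,S9,S10,S12,S13}.
Split {S1,S11} by δ(·,0) → {S1} and {S11}.
Split {S2,S3,S7,S9,S10,S12,S13} by δ(·,1) → {S7,S9,S12,S13} and {S2,S10} and {S3}.
On input 0, block {S7,S9,S12,S13} splits into {S7,S9,S13} and {S12}.
On input 1, block {S7,S9,S13} splits into {S7} and {S9} and {S13}.
The partition is now stable with 8 blocks: {S1} | {S7} | {S11} | {S2,S10} | {S3} | {S12} | {S9} | {S13}.
S1 and S3 end up in different blocks, so they are distinguishable. For instance, the string 'ε' is accepted from only S1.

No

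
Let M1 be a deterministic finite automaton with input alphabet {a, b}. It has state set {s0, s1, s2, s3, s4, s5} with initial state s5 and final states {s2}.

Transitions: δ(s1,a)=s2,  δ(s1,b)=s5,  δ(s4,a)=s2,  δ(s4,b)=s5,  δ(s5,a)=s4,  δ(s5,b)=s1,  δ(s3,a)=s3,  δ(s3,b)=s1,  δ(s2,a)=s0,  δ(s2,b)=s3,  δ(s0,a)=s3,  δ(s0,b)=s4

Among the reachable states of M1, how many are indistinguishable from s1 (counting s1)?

2

All states are reachable from the start state.
Start with accepting vs non-accepting: {s2} | {s0,s1,s3,s4,s5}.
Split {s0,s1,s3,s4,s5} by δ(·,a) → {s0,s3,s5} and {s1,s4}.
On input a, block {s0,s3,s5} splits into {s0,s3} and {s5}.
Stable partition: {s2} | {s0,s3} | {s1,s4} | {s5} — 4 equivalence classes.
State s1 belongs to the block {s1,s4}, which has 2 states.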